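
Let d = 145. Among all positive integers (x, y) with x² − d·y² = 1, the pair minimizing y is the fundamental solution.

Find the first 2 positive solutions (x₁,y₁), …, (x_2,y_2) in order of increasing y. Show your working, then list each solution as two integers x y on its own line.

289 24
167041 13872

√145 → a₀=12, period (24); ℓ=1 odd so k=1
a_0=12:  p_0=12·1+0=12,  q_0=12·0+1=1
a_1=24:  p_1=24·12+1=289,  q_1=24·1+0=24
fundamental: x₁=289, y₁=24  (since 83521 − 145·576 = 1)
n=2: (289,24)∘(289,24) = (289·289+145·24·24, 289·24+24·289) = (167041,13872)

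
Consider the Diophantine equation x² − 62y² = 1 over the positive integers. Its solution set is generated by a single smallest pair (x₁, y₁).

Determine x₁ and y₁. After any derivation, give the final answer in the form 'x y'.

63 8

d=62: √d = [7; 1,6,1,14] (ℓ=4, even), read p_3/q_3
i=0: a=7 ⇒ p=7, q=1
i=1: a=1 ⇒ p=8, q=1
i=2: a=6 ⇒ p=55, q=7
i=3: a=1 ⇒ p=63, q=8
→ (63, 8).  Check: 63²=3969, 62·8²=3968, difference 1.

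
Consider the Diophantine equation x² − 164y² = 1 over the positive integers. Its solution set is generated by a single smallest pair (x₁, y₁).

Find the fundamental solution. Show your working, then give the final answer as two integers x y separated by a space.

√164 → a₀=12, period (1,4,6,4,1,24); ℓ=6 even so k=5
k=0  a_k=12  p_k/q_k = 12/1
…
k=3  a_k=6  p_k/q_k = 397/31
k=4  a_k=4  p_k/q_k = 1652/129
k=5  a_k=1  p_k/q_k = 2049/160
fundamental: x₁=2049, y₁=160  (since 4198401 − 164·25600 = 1)

2049 160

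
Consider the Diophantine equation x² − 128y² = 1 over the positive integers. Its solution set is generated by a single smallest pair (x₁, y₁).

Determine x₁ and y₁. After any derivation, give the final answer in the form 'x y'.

577 51

d=128: √d = [11; 3,5,3,22] (ℓ=4, even), read p_3/q_3
step 0: (11, 1)  from 11·(1,0) + (0,1)
…
step 2: (181, 16)  from 5·(34,3) + (11,1)
step 3: (577, 51)  from 3·(181,16) + (34,3)
(x₁, y₁) = (577, 51);  577² − 128·51² = 1 ✓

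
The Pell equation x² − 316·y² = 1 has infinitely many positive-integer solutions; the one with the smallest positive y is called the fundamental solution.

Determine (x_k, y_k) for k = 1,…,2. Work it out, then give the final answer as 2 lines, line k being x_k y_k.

√316 → a₀=17, period (1,3,2,8,2,3,1,34); ℓ=8 even so k=7
k=0  a_k=17  p_k/q_k = 17/1
k=1  a_k=1  p_k/q_k = 18/1
k=2  a_k=3  p_k/q_k = 71/4
k=3  a_k=2  p_k/q_k = 160/9
…
k=5  a_k=2  p_k/q_k = 2862/161
k=6  a_k=3  p_k/q_k = 9937/559
k=7  a_k=1  p_k/q_k = 12799/720
→ (12799, 720).  Check: 12799²=163814401, 316·720²=163814400, difference 1.
(x_2, y_2) = (12799·12799 + 316·720·720, 12799·720 + 720·12799) = (327628801, 18430560)

12799 720
327628801 18430560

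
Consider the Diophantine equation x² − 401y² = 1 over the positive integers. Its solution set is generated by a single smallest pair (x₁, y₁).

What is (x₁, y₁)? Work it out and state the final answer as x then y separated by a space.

[20; 40] for √401; ℓ=1 ⇒ convergent index 1
k=0  a_k=20  p_k/q_k = 20/1
k=1  a_k=40  p_k/q_k = 801/40
→ (801, 40).  Check: 801²=641601, 401·40²=641600, difference 1.

801 40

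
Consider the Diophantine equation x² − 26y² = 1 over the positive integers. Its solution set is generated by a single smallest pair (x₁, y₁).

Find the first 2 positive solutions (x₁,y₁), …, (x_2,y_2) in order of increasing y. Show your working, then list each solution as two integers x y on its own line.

√26 → a₀=5, period (10); ℓ=1 odd so k=1
i=0: a=5 ⇒ p=5, q=1
i=1: a=10 ⇒ p=51, q=10
(x₁, y₁) = (51, 10);  51² − 26·10² = 1 ✓
n=2: (51,10)∘(51,10) = (51·51+26·10·10, 51·10+10·51) = (5201,1020)

51 10
5201 1020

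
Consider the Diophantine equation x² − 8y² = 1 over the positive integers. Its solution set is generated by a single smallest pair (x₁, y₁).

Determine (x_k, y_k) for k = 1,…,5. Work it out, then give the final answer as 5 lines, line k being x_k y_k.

√8 → a₀=2, period (1,4); ℓ=2 even so k=1
a_0=2:  p_0=2·1+0=2,  q_0=2·0+1=1
a_1=1:  p_1=1·2+1=3,  q_1=1·1+0=1
→ (3, 1).  Check: 3²=9, 8·1²=8, difference 1.
k=2:  x_2 = 3·3+8·1·1 = 17,  y_2 = 3·1+1·3 = 6
k=3:  x_3 = 3·17+8·1·6 = 99,  y_3 = 3·6+1·17 = 35
k=4:  x_4 = 3·99+8·1·35 = 577,  y_4 = 3·35+1·99 = 204
k=5:  x_5 = 3·577+8·1·204 = 3363,  y_5 = 3·204+1·577 = 1189

3 1
17 6
99 35
577 204
3363 1189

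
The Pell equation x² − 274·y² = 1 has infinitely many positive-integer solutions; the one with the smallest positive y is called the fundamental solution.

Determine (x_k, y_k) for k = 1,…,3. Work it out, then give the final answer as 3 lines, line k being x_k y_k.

3959299 239190
31352097142801 1894049455620
248264653730785753699 14998216231173381570

√274 = [16; 1,1,4,4,1,1,32, …], period ℓ=7 (odd) → k=13
i=0: a=16 ⇒ p=16, q=1
…
i=2: a=1 ⇒ p=33, q=2
…
i=4: a=4 ⇒ p=629, q=38
i=5: a=1 ⇒ p=778, q=47
…
i=7: a=32 ⇒ p=45802, q=2767
i=8: a=1 ⇒ p=47209, q=2852
i=9: a=1 ⇒ p=93011, q=5619
…
i=11: a=4 ⇒ p=1770023, q=106931
i=12: a=1 ⇒ p=2189276, q=132259
i=13: a=1 ⇒ p=3959299, q=239190
fundamental: x₁=3959299, y₁=239190  (since 15676048571401 − 274·57211856100 = 1)
(3959299+239190√274)^2 = 31352097142801 + 1894049455620√274
(3959299+239190√274)^3 = 248264653730785753699 + 14998216231173381570√274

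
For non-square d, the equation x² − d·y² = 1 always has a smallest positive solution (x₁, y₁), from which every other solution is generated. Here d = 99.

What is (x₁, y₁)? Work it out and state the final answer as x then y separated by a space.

√99 = [9; 1,18, …], period ℓ=2 (even) → k=1
step 0: (9, 1)  from 9·(1,0) + (0,1)
step 1: (10, 1)  from 1·(9,1) + (1,0)
→ (10, 1).  Check: 10²=100, 99·1²=99, difference 1.

10 1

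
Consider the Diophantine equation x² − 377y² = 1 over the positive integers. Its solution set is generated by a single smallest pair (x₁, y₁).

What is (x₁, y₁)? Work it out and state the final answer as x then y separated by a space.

d=377: √d = [19; 2,2,2,38] (ℓ=4, even), read p_3/q_3
a_0=19:  p_0=19·1+0=19,  q_0=19·0+1=1
…
a_2=2:  p_2=2·39+19=97,  q_2=2·2+1=5
a_3=2:  p_3=2·97+39=233,  q_3=2·5+2=12
→ (233, 12).  Check: 233²=54289, 377·12²=54288, difference 1.

233 12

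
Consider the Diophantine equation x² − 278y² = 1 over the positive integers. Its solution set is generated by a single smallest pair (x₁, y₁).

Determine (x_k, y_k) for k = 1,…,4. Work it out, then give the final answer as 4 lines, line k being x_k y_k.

d=278: √d = [16; 1,2,16,2,1,32] (ℓ=6, even), read p_5/q_5
k=0  a_k=16  p_k/q_k = 16/1
k=1  a_k=1  p_k/q_k = 17/1
…
k=4  a_k=2  p_k/q_k = 1684/101
k=5  a_k=1  p_k/q_k = 2501/150
→ (2501, 150).  Check: 2501²=6255001, 278·150²=6255000, difference 1.
(2501+150√278)^2 = 12510001 + 750300√278
(2501+150√278)^3 = 62575022501 + 3753000450√278
(2501+150√278)^4 = 313000250040001 + 18772507500600√278

2501 150
12510001 750300
62575022501 3753000450
313000250040001 18772507500600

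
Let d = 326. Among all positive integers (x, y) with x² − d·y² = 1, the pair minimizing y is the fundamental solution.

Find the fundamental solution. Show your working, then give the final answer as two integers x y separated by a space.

325 18

√326 → a₀=18, period (18,36); ℓ=2 even so k=1
i=0: a=18 ⇒ p=18, q=1
i=1: a=18 ⇒ p=325, q=18
→ (325, 18).  Check: 325²=105625, 326·18²=105624, difference 1.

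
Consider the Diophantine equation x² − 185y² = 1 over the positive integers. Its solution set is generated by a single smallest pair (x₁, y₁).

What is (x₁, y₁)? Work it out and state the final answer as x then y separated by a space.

9249 680

√185 = [13; 1,1,1,1,26, …], period ℓ=5 (odd) → k=9
i=0: a=13 ⇒ p=13, q=1
i=1: a=1 ⇒ p=14, q=1
i=2: a=1 ⇒ p=27, q=2
i=3: a=1 ⇒ p=41, q=3
…
i=5: a=26 ⇒ p=1809, q=133
i=6: a=1 ⇒ p=1877, q=138
i=7: a=1 ⇒ p=3686, q=271
i=8: a=1 ⇒ p=5563, q=409
i=9: a=1 ⇒ p=9249, q=680
→ (9249, 680).  Check: 9249²=85544001, 185·680²=85544000, difference 1.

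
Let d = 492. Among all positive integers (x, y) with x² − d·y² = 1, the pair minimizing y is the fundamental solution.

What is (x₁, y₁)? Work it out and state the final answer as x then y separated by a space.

[22; 5,1,1,10,1,1,5,44] for √492; ℓ=8 ⇒ convergent index 7
step 0: (22, 1)  from 22·(1,0) + (0,1)
step 1: (111, 5)  from 5·(22,1) + (1,0)
step 2: (133, 6)  from 1·(111,5) + (22,1)
…
step 4: (2573, 116)  from 10·(244,11) + (133,6)
…
step 6: (5390, 243)  from 1·(2817,127) + (2573,116)
step 7: (29767, 1342)  from 5·(5390,243) + (2817,127)
(x₁, y₁) = (29767, 1342);  29767² − 492·1342² = 1 ✓

29767 1342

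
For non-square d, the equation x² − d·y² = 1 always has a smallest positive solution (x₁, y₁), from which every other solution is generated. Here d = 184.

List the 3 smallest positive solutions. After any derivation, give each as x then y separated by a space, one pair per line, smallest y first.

[13; 1,1,3,2,1,2,1,2,3,1,1,26] for √184; ℓ=12 ⇒ convergent index 11
step 0: (13, 1)  from 13·(1,0) + (0,1)
…
step 2: (27, 2)  from 1·(14,1) + (13,1)
…
step 6: (841, 62)  from 2·(312,23) + (217,16)
…
step 10: (13741, 1013)  from 1·(10594,781) + (3147,232)
step 11: (24335, 1794)  from 1·(13741,1013) + (10594,781)
fundamental: x₁=24335, y₁=1794  (since 592192225 − 184·3218436 = 1)
k=2:  x_2 = 24335·24335+184·1794·1794 = 1184384449,  y_2 = 24335·1794+1794·24335 = 87313980
k=3:  x_3 = 24335·1184384449+184·1794·87313980 = 57643991108495,  y_3 = 24335·87313980+1794·1184384449 = 4249571404806

24335 1794
1184384449 87313980
57643991108495 4249571404806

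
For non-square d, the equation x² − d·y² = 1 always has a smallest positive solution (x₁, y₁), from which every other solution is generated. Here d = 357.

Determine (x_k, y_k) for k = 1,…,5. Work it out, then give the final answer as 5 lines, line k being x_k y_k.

3401 180
23133601 1224360
157354750601 8328096540
1070326990454401 56647711440720
7280364031716085001 385317724891680900

[18; 1,8,2,8,1,36] for √357; ℓ=6 ⇒ convergent index 5
i=0: a=18 ⇒ p=18, q=1
…
i=4: a=8 ⇒ p=3042, q=161
i=5: a=1 ⇒ p=3401, q=180
fundamental: x₁=3401, y₁=180  (since 11566801 − 357·32400 = 1)
n=2: (3401,180)∘(3401,180) = (3401·3401+357·180·180, 3401·180+180·3401) = (23133601,1224360)
n=3: (23133601,1224360)∘(3401,180) = (3401·23133601+357·180·1224360, 3401·1224360+180·23133601) = (157354750601,8328096540)
n=4: (157354750601,8328096540)∘(3401,180) = (3401·157354750601+357·180·8328096540, 3401·8328096540+180·157354750601) = (1070326990454401,56647711440720)
n=5: (1070326990454401,56647711440720)∘(3401,180) = (3401·1070326990454401+357·180·56647711440720, 3401·56647711440720+180·1070326990454401) = (7280364031716085001,385317724891680900)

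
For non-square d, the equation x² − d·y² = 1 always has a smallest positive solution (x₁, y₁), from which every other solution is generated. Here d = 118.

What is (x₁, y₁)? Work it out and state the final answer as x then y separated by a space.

306917 28254

√118 = [10; 1,6,3,2,10,2,3,6,1,20, …], period ℓ=10 (even) → k=9
a_0=10:  p_0=10·1+0=10,  q_0=10·0+1=1
…
a_8=6:  p_8=6·42115+12112=264802,  q_8=6·3877+1115=24377
a_9=1:  p_9=1·264802+42115=306917,  q_9=1·24377+3877=28254
fundamental: x₁=306917, y₁=28254  (since 94198044889 − 118·798288516 = 1)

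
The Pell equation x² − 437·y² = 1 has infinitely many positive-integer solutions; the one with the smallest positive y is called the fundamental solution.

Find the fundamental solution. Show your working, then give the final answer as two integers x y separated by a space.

4599 220

√437 = [20; 1,9,2,9,1,40, …], period ℓ=6 (even) → k=5
i=0: a=20 ⇒ p=20, q=1
i=1: a=1 ⇒ p=21, q=1
…
i=3: a=2 ⇒ p=439, q=21
i=4: a=9 ⇒ p=4160, q=199
i=5: a=1 ⇒ p=4599, q=220
→ (4599, 220).  Check: 4599²=21150801, 437·220²=21150800, difference 1.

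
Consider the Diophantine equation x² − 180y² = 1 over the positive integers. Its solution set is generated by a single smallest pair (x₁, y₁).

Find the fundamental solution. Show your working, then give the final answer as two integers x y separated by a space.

√180 = [13; 2,2,2,26, …], period ℓ=4 (even) → k=3
i=0: a=13 ⇒ p=13, q=1
…
i=2: a=2 ⇒ p=67, q=5
i=3: a=2 ⇒ p=161, q=12
→ (161, 12).  Check: 161²=25921, 180·12²=25920, difference 1.

161 12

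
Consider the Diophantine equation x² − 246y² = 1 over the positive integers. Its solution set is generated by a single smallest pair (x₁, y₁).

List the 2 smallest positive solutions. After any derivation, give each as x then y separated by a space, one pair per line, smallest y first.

√246 = [15; 1,2,5,1,14,1,5,2,1,30, …], period ℓ=10 (even) → k=9
step 0: (15, 1)  from 15·(1,0) + (0,1)
step 1: (16, 1)  from 1·(15,1) + (1,0)
…
step 5: (4423, 282)  from 14·(298,19) + (251,16)
…
step 8: (60777, 3875)  from 2·(28028,1787) + (4721,301)
step 9: (88805, 5662)  from 1·(60777,3875) + (28028,1787)
(x₁, y₁) = (88805, 5662);  88805² − 246·5662² = 1 ✓
(88805+5662√246)^2 = 15772656049 + 1005627820√246

88805 5662
15772656049 1005627820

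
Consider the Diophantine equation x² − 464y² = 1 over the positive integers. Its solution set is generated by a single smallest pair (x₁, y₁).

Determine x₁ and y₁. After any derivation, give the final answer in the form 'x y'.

√464 → a₀=21, period (1,1,5,1,1,1,5,1,1,42); ℓ=10 even so k=9
a_0=21:  p_0=21·1+0=21,  q_0=21·0+1=1
…
a_2=1:  p_2=1·22+21=43,  q_2=1·1+1=2
a_3=5:  p_3=5·43+22=237,  q_3=5·2+1=11
a_4=1:  p_4=1·237+43=280,  q_4=1·11+2=13
a_5=1:  p_5=1·280+237=517,  q_5=1·13+11=24
…
a_7=5:  p_7=5·797+517=4502,  q_7=5·37+24=209
a_8=1:  p_8=1·4502+797=5299,  q_8=1·209+37=246
a_9=1:  p_9=1·5299+4502=9801,  q_9=1·246+209=455
(x₁, y₁) = (9801, 455);  9801² − 464·455² = 1 ✓

9801 455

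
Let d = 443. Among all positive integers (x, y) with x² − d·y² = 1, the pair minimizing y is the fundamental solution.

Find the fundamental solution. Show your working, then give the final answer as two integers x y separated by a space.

d=443: √d = [21; 21,42] (ℓ=2, even), read p_1/q_1
a_0=21:  p_0=21·1+0=21,  q_0=21·0+1=1
a_1=21:  p_1=21·21+1=442,  q_1=21·1+0=21
(x₁, y₁) = (442, 21);  442² − 443·21² = 1 ✓

442 21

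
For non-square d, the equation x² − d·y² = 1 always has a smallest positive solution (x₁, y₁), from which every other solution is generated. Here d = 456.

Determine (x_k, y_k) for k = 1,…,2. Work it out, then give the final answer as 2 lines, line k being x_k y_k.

1025 48
2101249 98400

√456 = [21; 2,1,4,1,2,42, …], period ℓ=6 (even) → k=5
k=0  a_k=21  p_k/q_k = 21/1
k=1  a_k=2  p_k/q_k = 43/2
…
k=3  a_k=4  p_k/q_k = 299/14
k=4  a_k=1  p_k/q_k = 363/17
k=5  a_k=2  p_k/q_k = 1025/48
→ (1025, 48).  Check: 1025²=1050625, 456·48²=1050624, difference 1.
k=2:  x_2 = 1025·1025+456·48·48 = 2101249,  y_2 = 1025·48+48·1025 = 98400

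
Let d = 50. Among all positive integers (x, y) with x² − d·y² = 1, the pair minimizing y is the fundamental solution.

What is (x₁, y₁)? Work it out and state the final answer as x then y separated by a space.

99 14

[7; 14] for √50; ℓ=1 ⇒ convergent index 1
i=0: a=7 ⇒ p=7, q=1
i=1: a=14 ⇒ p=99, q=14
fundamental: x₁=99, y₁=14  (since 9801 − 50·196 = 1)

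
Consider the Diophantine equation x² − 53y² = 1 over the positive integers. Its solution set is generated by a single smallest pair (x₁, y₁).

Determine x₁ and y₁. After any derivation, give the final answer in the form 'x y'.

√53 → a₀=7, period (3,1,1,3,14); ℓ=5 odd so k=9
a_0=7:  p_0=7·1+0=7,  q_0=7·0+1=1
…
a_2=1:  p_2=1·22+7=29,  q_2=1·3+1=4
a_3=1:  p_3=1·29+22=51,  q_3=1·4+3=7
…
a_5=14:  p_5=14·182+51=2599,  q_5=14·25+7=357
a_6=3:  p_6=3·2599+182=7979,  q_6=3·357+25=1096
a_7=1:  p_7=1·7979+2599=10578,  q_7=1·1096+357=1453
a_8=1:  p_8=1·10578+7979=18557,  q_8=1·1453+1096=2549
a_9=3:  p_9=3·18557+10578=66249,  q_9=3·2549+1453=9100
→ (66249, 9100).  Check: 66249²=4388930001, 53·9100²=4388930000, difference 1.

66249 9100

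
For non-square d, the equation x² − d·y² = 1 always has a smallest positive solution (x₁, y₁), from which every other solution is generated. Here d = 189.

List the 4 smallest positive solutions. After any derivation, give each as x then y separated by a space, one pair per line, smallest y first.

√189 = [13; 1,2,1,26, …], period ℓ=4 (even) → k=3
a_0=13:  p_0=13·1+0=13,  q_0=13·0+1=1
…
a_2=2:  p_2=2·14+13=41,  q_2=2·1+1=3
a_3=1:  p_3=1·41+14=55,  q_3=1·3+1=4
fundamental: x₁=55, y₁=4  (since 3025 − 189·16 = 1)
(55+4√189)^2 = 6049 + 440√189
(55+4√189)^3 = 665335 + 48396√189
(55+4√189)^4 = 73180801 + 5323120√189

55 4
6049 440
665335 48396
73180801 5323120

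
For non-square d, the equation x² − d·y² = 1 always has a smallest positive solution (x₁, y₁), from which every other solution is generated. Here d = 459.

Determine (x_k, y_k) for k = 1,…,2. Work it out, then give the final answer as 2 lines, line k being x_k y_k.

d=459: √d = [21; 2,2,1,4,21,4,1,2,2,42] (ℓ=10, even), read p_9/q_9
i=0: a=21 ⇒ p=21, q=1
…
i=2: a=2 ⇒ p=107, q=5
…
i=4: a=4 ⇒ p=707, q=33
i=5: a=21 ⇒ p=14997, q=700
i=6: a=4 ⇒ p=60695, q=2833
i=7: a=1 ⇒ p=75692, q=3533
i=8: a=2 ⇒ p=212079, q=9899
i=9: a=2 ⇒ p=499850, q=23331
(x₁, y₁) = (499850, 23331);  499850² − 459·23331² = 1 ✓
(x_2, y_2) = (499850·499850 + 459·23331·23331, 499850·23331 + 23331·499850) = (499700044999, 23324000700)

499850 23331
499700044999 23324000700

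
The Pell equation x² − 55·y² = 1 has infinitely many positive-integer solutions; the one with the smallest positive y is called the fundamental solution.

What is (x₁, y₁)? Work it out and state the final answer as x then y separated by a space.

√55 → a₀=7, period (2,2,2,14); ℓ=4 even so k=3
k=0  a_k=7  p_k/q_k = 7/1
…
k=2  a_k=2  p_k/q_k = 37/5
k=3  a_k=2  p_k/q_k = 89/12
→ (89, 12).  Check: 89²=7921, 55·12²=7920, difference 1.

89 12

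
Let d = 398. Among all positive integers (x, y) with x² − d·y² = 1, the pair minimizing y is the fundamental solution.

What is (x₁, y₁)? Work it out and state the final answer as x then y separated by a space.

√398 → a₀=19, period (1,18,1,38); ℓ=4 even so k=3
step 0: (19, 1)  from 19·(1,0) + (0,1)
…
step 2: (379, 19)  from 18·(20,1) + (19,1)
step 3: (399, 20)  from 1·(379,19) + (20,1)
→ (399, 20).  Check: 399²=159201, 398·20²=159200, difference 1.

399 20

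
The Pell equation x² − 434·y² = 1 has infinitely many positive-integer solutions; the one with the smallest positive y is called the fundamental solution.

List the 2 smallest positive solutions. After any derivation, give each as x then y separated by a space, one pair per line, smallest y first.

125 6
31249 1500

[20; 1,4,1,40] for √434; ℓ=4 ⇒ convergent index 3
step 0: (20, 1)  from 20·(1,0) + (0,1)
step 1: (21, 1)  from 1·(20,1) + (1,0)
step 2: (104, 5)  from 4·(21,1) + (20,1)
step 3: (125, 6)  from 1·(104,5) + (21,1)
→ (125, 6).  Check: 125²=15625, 434·6²=15624, difference 1.
n=2: (125,6)∘(125,6) = (125·125+434·6·6, 125·6+6·125) = (31249,1500)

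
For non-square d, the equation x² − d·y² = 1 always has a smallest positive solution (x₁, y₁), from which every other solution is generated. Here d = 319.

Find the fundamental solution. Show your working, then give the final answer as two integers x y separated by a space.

√319 → a₀=17, period (1,6,5,1,4,…,6,1,34); ℓ=14 even so k=13
k=0  a_k=17  p_k/q_k = 17/1
…
k=8  a_k=3  p_k/q_k = 58797/3292
…
k=12  a_k=6  p_k/q_k = 11102899/621643
k=13  a_k=1  p_k/q_k = 12901780/722361
→ (12901780, 722361).  Check: 12901780²=166455927168400, 319·722361²=166455927168399, difference 1.

12901780 722361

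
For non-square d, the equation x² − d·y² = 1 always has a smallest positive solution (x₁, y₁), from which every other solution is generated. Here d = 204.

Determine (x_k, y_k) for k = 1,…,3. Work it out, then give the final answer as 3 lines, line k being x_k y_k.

√204 → a₀=14, period (3,1,1,6,1,1,3,28); ℓ=8 even so k=7
i=0: a=14 ⇒ p=14, q=1
i=1: a=3 ⇒ p=43, q=3
i=2: a=1 ⇒ p=57, q=4
i=3: a=1 ⇒ p=100, q=7
i=4: a=6 ⇒ p=657, q=46
i=5: a=1 ⇒ p=757, q=53
i=6: a=1 ⇒ p=1414, q=99
i=7: a=3 ⇒ p=4999, q=350
→ (4999, 350).  Check: 4999²=24990001, 204·350²=24990000, difference 1.
(x_2, y_2) = (4999·4999 + 204·350·350, 4999·350 + 350·4999) = (49980001, 3499300)
(x_3, y_3) = (4999·49980001 + 204·350·3499300, 4999·3499300 + 350·49980001) = (499700044999, 34986001050)

4999 350
49980001 3499300
499700044999 34986001050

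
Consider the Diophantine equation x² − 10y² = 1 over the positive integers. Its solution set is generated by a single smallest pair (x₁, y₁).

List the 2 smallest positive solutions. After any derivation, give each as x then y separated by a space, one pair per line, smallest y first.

19 6
721 228

[3; 6] for √10; ℓ=1 ⇒ convergent index 1
step 0: (3, 1)  from 3·(1,0) + (0,1)
step 1: (19, 6)  from 6·(3,1) + (1,0)
→ (19, 6).  Check: 19²=361, 10·6²=360, difference 1.
n=2: (19,6)∘(19,6) = (19·19+10·6·6, 19·6+6·19) = (721,228)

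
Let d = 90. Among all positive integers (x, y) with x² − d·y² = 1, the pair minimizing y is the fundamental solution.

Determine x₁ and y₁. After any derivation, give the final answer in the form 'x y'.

19 2

d=90: √d = [9; 2,18] (ℓ=2, even), read p_1/q_1
i=0: a=9 ⇒ p=9, q=1
i=1: a=2 ⇒ p=19, q=2
(x₁, y₁) = (19, 2);  19² − 90·2² = 1 ✓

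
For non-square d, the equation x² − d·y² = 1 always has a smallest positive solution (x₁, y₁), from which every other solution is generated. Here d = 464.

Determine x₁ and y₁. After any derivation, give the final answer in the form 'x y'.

9801 455

√464 → a₀=21, period (1,1,5,1,1,1,5,1,1,42); ℓ=10 even so k=9
k=0  a_k=21  p_k/q_k = 21/1
…
k=5  a_k=1  p_k/q_k = 517/24
…
k=8  a_k=1  p_k/q_k = 5299/246
k=9  a_k=1  p_k/q_k = 9801/455
(x₁, y₁) = (9801, 455);  9801² − 464·455² = 1 ✓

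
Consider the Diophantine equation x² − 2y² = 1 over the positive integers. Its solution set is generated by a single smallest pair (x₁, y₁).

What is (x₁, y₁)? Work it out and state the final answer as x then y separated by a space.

√2 = [1; 2, …], period ℓ=1 (odd) → k=1
i=0: a=1 ⇒ p=1, q=1
i=1: a=2 ⇒ p=3, q=2
fundamental: x₁=3, y₁=2  (since 9 − 2·4 = 1)

3 2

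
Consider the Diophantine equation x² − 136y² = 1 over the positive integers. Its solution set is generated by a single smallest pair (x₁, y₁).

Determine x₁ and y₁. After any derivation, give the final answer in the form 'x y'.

35 3

d=136: √d = [11; 1,1,1,22] (ℓ=4, even), read p_3/q_3
i=0: a=11 ⇒ p=11, q=1
…
i=2: a=1 ⇒ p=23, q=2
i=3: a=1 ⇒ p=35, q=3
(x₁, y₁) = (35, 3);  35² − 136·3² = 1 ✓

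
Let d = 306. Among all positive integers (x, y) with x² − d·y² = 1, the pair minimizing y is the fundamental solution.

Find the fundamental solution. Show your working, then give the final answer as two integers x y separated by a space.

35 2

d=306: √d = [17; 2,34] (ℓ=2, even), read p_1/q_1
k=0  a_k=17  p_k/q_k = 17/1
k=1  a_k=2  p_k/q_k = 35/2
(x₁, y₁) = (35, 2);  35² − 306·2² = 1 ✓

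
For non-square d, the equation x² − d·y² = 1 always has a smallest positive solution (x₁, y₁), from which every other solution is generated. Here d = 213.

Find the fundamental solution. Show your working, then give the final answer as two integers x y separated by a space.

194399 13320

d=213: √d = [14; 1,1,2,6,1,8,1,6,2,1,1,28] (ℓ=12, even), read p_11/q_11
a_0=14:  p_0=14·1+0=14,  q_0=14·0+1=1
…
a_4=6:  p_4=6·73+29=467,  q_4=6·5+2=32
a_5=1:  p_5=1·467+73=540,  q_5=1·32+5=37
…
a_8=6:  p_8=6·5327+4787=36749,  q_8=6·365+328=2518
…
a_10=1:  p_10=1·78825+36749=115574,  q_10=1·5401+2518=7919
a_11=1:  p_11=1·115574+78825=194399,  q_11=1·7919+5401=13320
fundamental: x₁=194399, y₁=13320  (since 37790971201 − 213·177422400 = 1)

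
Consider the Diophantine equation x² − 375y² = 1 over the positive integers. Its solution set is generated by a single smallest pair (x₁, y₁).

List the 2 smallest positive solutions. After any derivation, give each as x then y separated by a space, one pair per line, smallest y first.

[19; 2,1,2,1,5,1,2,1,2,38] for √375; ℓ=10 ⇒ convergent index 9
step 0: (19, 1)  from 19·(1,0) + (0,1)
…
step 3: (155, 8)  from 2·(58,3) + (39,2)
step 4: (213, 11)  from 1·(155,8) + (58,3)
…
step 6: (1433, 74)  from 1·(1220,63) + (213,11)
…
step 8: (5519, 285)  from 1·(4086,211) + (1433,74)
step 9: (15124, 781)  from 2·(5519,285) + (4086,211)
(x₁, y₁) = (15124, 781);  15124² − 375·781² = 1 ✓
n=2: (15124,781)∘(15124,781) = (15124·15124+375·781·781, 15124·781+781·15124) = (457470751,23623688)

15124 781
457470751 23623688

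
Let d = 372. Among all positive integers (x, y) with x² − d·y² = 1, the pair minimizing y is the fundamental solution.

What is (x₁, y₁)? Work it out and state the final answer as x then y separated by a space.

[19; 3,2,12,2,3,38] for √372; ℓ=6 ⇒ convergent index 5
k=0  a_k=19  p_k/q_k = 19/1
k=1  a_k=3  p_k/q_k = 58/3
…
k=3  a_k=12  p_k/q_k = 1678/87
k=4  a_k=2  p_k/q_k = 3491/181
k=5  a_k=3  p_k/q_k = 12151/630
(x₁, y₁) = (12151, 630);  12151² − 372·630² = 1 ✓

12151 630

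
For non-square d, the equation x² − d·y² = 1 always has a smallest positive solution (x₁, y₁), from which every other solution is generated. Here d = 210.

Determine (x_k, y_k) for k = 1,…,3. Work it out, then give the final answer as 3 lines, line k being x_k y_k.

√210 → a₀=14, period (2,28); ℓ=2 even so k=1
step 0: (14, 1)  from 14·(1,0) + (0,1)
step 1: (29, 2)  from 2·(14,1) + (1,0)
→ (29, 2).  Check: 29²=841, 210·2²=840, difference 1.
(x_2, y_2) = (29·29 + 210·2·2, 29·2 + 2·29) = (1681, 116)
(x_3, y_3) = (29·1681 + 210·2·116, 29·116 + 2·1681) = (97469, 6726)

29 2
1681 116
97469 6726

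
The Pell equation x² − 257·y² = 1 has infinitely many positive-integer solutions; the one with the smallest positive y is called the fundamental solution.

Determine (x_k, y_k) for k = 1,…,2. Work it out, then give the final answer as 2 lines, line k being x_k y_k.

√257 → a₀=16, period (32); ℓ=1 odd so k=1
i=0: a=16 ⇒ p=16, q=1
i=1: a=32 ⇒ p=513, q=32
(x₁, y₁) = (513, 32);  513² − 257·32² = 1 ✓
k=2:  x_2 = 513·513+257·32·32 = 526337,  y_2 = 513·32+32·513 = 32832

513 32
526337 32832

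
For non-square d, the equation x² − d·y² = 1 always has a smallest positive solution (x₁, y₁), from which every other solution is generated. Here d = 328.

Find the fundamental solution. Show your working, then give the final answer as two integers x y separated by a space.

√328 = [18; 9,36, …], period ℓ=2 (even) → k=1
step 0: (18, 1)  from 18·(1,0) + (0,1)
step 1: (163, 9)  from 9·(18,1) + (1,0)
fundamental: x₁=163, y₁=9  (since 26569 − 328·81 = 1)

163 9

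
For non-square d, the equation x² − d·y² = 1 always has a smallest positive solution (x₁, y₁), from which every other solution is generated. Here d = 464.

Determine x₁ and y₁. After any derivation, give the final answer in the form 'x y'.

9801 455

√464 = [21; 1,1,5,1,1,1,5,1,1,42, …], period ℓ=10 (even) → k=9
step 0: (21, 1)  from 21·(1,0) + (0,1)
…
step 4: (280, 13)  from 1·(237,11) + (43,2)
…
step 7: (4502, 209)  from 5·(797,37) + (517,24)
step 8: (5299, 246)  from 1·(4502,209) + (797,37)
step 9: (9801, 455)  from 1·(5299,246) + (4502,209)
→ (9801, 455).  Check: 9801²=96059601, 464·455²=96059600, difference 1.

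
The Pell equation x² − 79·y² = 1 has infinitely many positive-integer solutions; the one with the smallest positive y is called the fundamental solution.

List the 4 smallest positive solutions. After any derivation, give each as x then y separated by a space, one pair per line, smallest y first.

√79 → a₀=8, period (1,7,1,16); ℓ=4 even so k=3
k=0  a_k=8  p_k/q_k = 8/1
…
k=2  a_k=7  p_k/q_k = 71/8
k=3  a_k=1  p_k/q_k = 80/9
(x₁, y₁) = (80, 9);  80² − 79·9² = 1 ✓
n=2: (80,9)∘(80,9) = (80·80+79·9·9, 80·9+9·80) = (12799,1440)
n=3: (12799,1440)∘(80,9) = (80·12799+79·9·1440, 80·1440+9·12799) = (2047760,230391)
n=4: (2047760,230391)∘(80,9) = (80·2047760+79·9·230391, 80·230391+9·2047760) = (327628801,36861120)

80 9
12799 1440
2047760 230391
327628801 36861120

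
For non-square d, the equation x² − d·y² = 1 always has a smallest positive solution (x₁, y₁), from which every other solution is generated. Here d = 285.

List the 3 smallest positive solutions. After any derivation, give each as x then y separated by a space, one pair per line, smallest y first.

d=285: √d = [16; 1,7,2,7,1,32] (ℓ=6, even), read p_5/q_5
a_0=16:  p_0=16·1+0=16,  q_0=16·0+1=1
…
a_2=7:  p_2=7·17+16=135,  q_2=7·1+1=8
a_3=2:  p_3=2·135+17=287,  q_3=2·8+1=17
a_4=7:  p_4=7·287+135=2144,  q_4=7·17+8=127
a_5=1:  p_5=1·2144+287=2431,  q_5=1·127+17=144
fundamental: x₁=2431, y₁=144  (since 5909761 − 285·20736 = 1)
n=2: (2431,144)∘(2431,144) = (2431·2431+285·144·144, 2431·144+144·2431) = (11819521,700128)
n=3: (11819521,700128)∘(2431,144) = (2431·11819521+285·144·700128, 2431·700128+144·11819521) = (57466508671,3404022192)

2431 144
11819521 700128
57466508671 3404022192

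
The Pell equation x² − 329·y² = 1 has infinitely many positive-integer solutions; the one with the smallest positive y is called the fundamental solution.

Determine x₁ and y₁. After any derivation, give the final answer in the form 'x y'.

2376415 131016

[18; 7,4,2,1,1,4,1,1,2,4,7,36] for √329; ℓ=12 ⇒ convergent index 11
step 0: (18, 1)  from 18·(1,0) + (0,1)
step 1: (127, 7)  from 7·(18,1) + (1,0)
…
step 3: (1179, 65)  from 2·(526,29) + (127,7)
step 4: (1705, 94)  from 1·(1179,65) + (526,29)
step 5: (2884, 159)  from 1·(1705,94) + (1179,65)
step 6: (13241, 730)  from 4·(2884,159) + (1705,94)
step 7: (16125, 889)  from 1·(13241,730) + (2884,159)
step 8: (29366, 1619)  from 1·(16125,889) + (13241,730)
step 9: (74857, 4127)  from 2·(29366,1619) + (16125,889)
step 10: (328794, 18127)  from 4·(74857,4127) + (29366,1619)
step 11: (2376415, 131016)  from 7·(328794,18127) + (74857,4127)
→ (2376415, 131016).  Check: 2376415²=5647348252225, 329·131016²=5647348252224, difference 1.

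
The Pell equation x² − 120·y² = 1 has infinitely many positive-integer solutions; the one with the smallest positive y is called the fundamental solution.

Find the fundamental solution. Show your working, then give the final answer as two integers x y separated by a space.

d=120: √d = [10; 1,20] (ℓ=2, even), read p_1/q_1
i=0: a=10 ⇒ p=10, q=1
i=1: a=1 ⇒ p=11, q=1
→ (11, 1).  Check: 11²=121, 120·1²=120, difference 1.

11 1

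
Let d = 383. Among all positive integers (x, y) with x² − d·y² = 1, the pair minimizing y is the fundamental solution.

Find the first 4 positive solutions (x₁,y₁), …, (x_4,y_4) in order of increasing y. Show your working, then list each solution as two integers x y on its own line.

18768 959
704475647 35997024
26443197867024 1351184291905
992571874432137217 50718053544949056

d=383: √d = [19; 1,1,3,19,3,1,1,38] (ℓ=8, even), read p_7/q_7
i=0: a=19 ⇒ p=19, q=1
…
i=2: a=1 ⇒ p=39, q=2
…
i=5: a=3 ⇒ p=8063, q=412
i=6: a=1 ⇒ p=10705, q=547
i=7: a=1 ⇒ p=18768, q=959
fundamental: x₁=18768, y₁=959  (since 352237824 − 383·919681 = 1)
n=2: (18768,959)∘(18768,959) = (18768·18768+383·959·959, 18768·959+959·18768) = (704475647,35997024)
n=3: (704475647,35997024)∘(18768,959) = (18768·704475647+383·959·35997024, 18768·35997024+959·704475647) = (26443197867024,1351184291905)
n=4: (26443197867024,1351184291905)∘(18768,959) = (18768·26443197867024+383·959·1351184291905, 18768·1351184291905+959·26443197867024) = (992571874432137217,50718053544949056)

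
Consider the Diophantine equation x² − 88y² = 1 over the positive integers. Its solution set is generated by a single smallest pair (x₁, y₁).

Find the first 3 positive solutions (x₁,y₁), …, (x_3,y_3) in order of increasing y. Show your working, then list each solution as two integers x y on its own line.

197 21
77617 8274
30580901 3259935

d=88: √d = [9; 2,1,1,1,2,18] (ℓ=6, even), read p_5/q_5
step 0: (9, 1)  from 9·(1,0) + (0,1)
…
step 3: (47, 5)  from 1·(28,3) + (19,2)
step 4: (75, 8)  from 1·(47,5) + (28,3)
step 5: (197, 21)  from 2·(75,8) + (47,5)
→ (197, 21).  Check: 197²=38809, 88·21²=38808, difference 1.
k=2:  x_2 = 197·197+88·21·21 = 77617,  y_2 = 197·21+21·197 = 8274
k=3:  x_3 = 197·77617+88·21·8274 = 30580901,  y_3 = 197·8274+21·77617 = 3259935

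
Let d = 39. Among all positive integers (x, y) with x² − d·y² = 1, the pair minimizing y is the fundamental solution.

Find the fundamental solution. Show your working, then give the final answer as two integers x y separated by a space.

25 4

√39 = [6; 4,12, …], period ℓ=2 (even) → k=1
a_0=6:  p_0=6·1+0=6,  q_0=6·0+1=1
a_1=4:  p_1=4·6+1=25,  q_1=4·1+0=4
(x₁, y₁) = (25, 4);  25² − 39·4² = 1 ✓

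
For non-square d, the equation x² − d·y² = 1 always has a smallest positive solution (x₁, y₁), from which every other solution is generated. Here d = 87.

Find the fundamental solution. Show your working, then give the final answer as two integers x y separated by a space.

28 3

[9; 3,18] for √87; ℓ=2 ⇒ convergent index 1
a_0=9:  p_0=9·1+0=9,  q_0=9·0+1=1
a_1=3:  p_1=3·9+1=28,  q_1=3·1+0=3
(x₁, y₁) = (28, 3);  28² − 87·3² = 1 ✓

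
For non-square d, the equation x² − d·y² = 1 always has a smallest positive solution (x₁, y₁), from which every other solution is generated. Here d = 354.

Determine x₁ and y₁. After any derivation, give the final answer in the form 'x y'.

258065 13716

d=354: √d = [18; 1,4,2,2,18,2,2,4,1,36] (ℓ=10, even), read p_9/q_9
k=0  a_k=18  p_k/q_k = 18/1
…
k=2  a_k=4  p_k/q_k = 94/5
…
k=4  a_k=2  p_k/q_k = 508/27
k=5  a_k=18  p_k/q_k = 9351/497
k=6  a_k=2  p_k/q_k = 19210/1021
…
k=8  a_k=4  p_k/q_k = 210294/11177
k=9  a_k=1  p_k/q_k = 258065/13716
fundamental: x₁=258065, y₁=13716  (since 66597544225 − 354·188128656 = 1)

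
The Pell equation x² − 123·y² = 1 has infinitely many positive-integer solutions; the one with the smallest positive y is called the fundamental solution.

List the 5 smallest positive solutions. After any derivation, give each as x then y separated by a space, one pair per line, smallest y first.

d=123: √d = [11; 11,22] (ℓ=2, even), read p_1/q_1
i=0: a=11 ⇒ p=11, q=1
i=1: a=11 ⇒ p=122, q=11
(x₁, y₁) = (122, 11);  122² − 123·11² = 1 ✓
(x_2, y_2) = (122·122 + 123·11·11, 122·11 + 11·122) = (29767, 2684)
(x_3, y_3) = (122·29767 + 123·11·2684, 122·2684 + 11·29767) = (7263026, 654885)
(x_4, y_4) = (122·7263026 + 123·11·654885, 122·654885 + 11·7263026) = (1772148577, 159789256)
(x_5, y_5) = (122·1772148577 + 123·11·159789256, 122·159789256 + 11·1772148577) = (432396989762, 38987923579)

122 11
29767 2684
7263026 654885
1772148577 159789256
432396989762 38987923579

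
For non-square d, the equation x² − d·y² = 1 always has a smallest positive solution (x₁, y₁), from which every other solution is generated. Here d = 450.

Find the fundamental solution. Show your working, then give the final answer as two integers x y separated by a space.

d=450: √d = [21; 4,1,2,4,2,1,4,42] (ℓ=8, even), read p_7/q_7
step 0: (21, 1)  from 21·(1,0) + (0,1)
step 1: (85, 4)  from 4·(21,1) + (1,0)
…
step 3: (297, 14)  from 2·(106,5) + (85,4)
step 4: (1294, 61)  from 4·(297,14) + (106,5)
step 5: (2885, 136)  from 2·(1294,61) + (297,14)
step 6: (4179, 197)  from 1·(2885,136) + (1294,61)
step 7: (19601, 924)  from 4·(4179,197) + (2885,136)
(x₁, y₁) = (19601, 924);  19601² − 450·924² = 1 ✓

19601 924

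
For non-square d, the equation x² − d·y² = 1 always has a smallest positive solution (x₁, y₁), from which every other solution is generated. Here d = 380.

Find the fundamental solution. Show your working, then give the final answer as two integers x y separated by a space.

39 2

√380 → a₀=19, period (2,38); ℓ=2 even so k=1
a_0=19:  p_0=19·1+0=19,  q_0=19·0+1=1
a_1=2:  p_1=2·19+1=39,  q_1=2·1+0=2
fundamental: x₁=39, y₁=2  (since 1521 − 380·4 = 1)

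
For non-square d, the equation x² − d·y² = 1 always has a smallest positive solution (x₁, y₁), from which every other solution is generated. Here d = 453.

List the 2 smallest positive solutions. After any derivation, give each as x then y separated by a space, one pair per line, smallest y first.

√453 = [21; 3,1,1,10,14,10,1,1,3,42, …], period ℓ=10 (even) → k=9
step 0: (21, 1)  from 21·(1,0) + (0,1)
…
step 3: (149, 7)  from 1·(85,4) + (64,3)
…
step 7: (245764, 11547)  from 1·(223565,10504) + (22199,1043)
step 8: (469329, 22051)  from 1·(245764,11547) + (223565,10504)
step 9: (1653751, 77700)  from 3·(469329,22051) + (245764,11547)
fundamental: x₁=1653751, y₁=77700  (since 2734892370001 − 453·6037290000 = 1)
n=2: (1653751,77700)∘(1653751,77700) = (1653751·1653751+453·77700·77700, 1653751·77700+77700·1653751) = (5469784740001,256992905400)

1653751 77700
5469784740001 256992905400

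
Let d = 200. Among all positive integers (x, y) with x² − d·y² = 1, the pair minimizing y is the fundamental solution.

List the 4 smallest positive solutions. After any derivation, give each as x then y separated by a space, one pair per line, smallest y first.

[14; 7,28] for √200; ℓ=2 ⇒ convergent index 1
a_0=14:  p_0=14·1+0=14,  q_0=14·0+1=1
a_1=7:  p_1=7·14+1=99,  q_1=7·1+0=7
fundamental: x₁=99, y₁=7  (since 9801 − 200·49 = 1)
(99+7√200)^2 = 19601 + 1386√200
(99+7√200)^3 = 3880899 + 274421√200
(99+7√200)^4 = 768398401 + 54333972√200

99 7
19601 1386
3880899 274421
768398401 54333972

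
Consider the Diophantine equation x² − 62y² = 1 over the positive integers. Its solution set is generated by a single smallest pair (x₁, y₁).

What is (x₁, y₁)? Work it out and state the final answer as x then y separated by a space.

[7; 1,6,1,14] for √62; ℓ=4 ⇒ convergent index 3
i=0: a=7 ⇒ p=7, q=1
…
i=2: a=6 ⇒ p=55, q=7
i=3: a=1 ⇒ p=63, q=8
(x₁, y₁) = (63, 8);  63² − 62·8² = 1 ✓

63 8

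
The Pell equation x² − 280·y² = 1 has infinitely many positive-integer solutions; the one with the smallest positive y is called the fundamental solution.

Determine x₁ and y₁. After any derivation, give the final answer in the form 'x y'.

251 15

d=280: √d = [16; 1,2,1,2,1,32] (ℓ=6, even), read p_5/q_5
k=0  a_k=16  p_k/q_k = 16/1
…
k=2  a_k=2  p_k/q_k = 50/3
…
k=4  a_k=2  p_k/q_k = 184/11
k=5  a_k=1  p_k/q_k = 251/15
(x₁, y₁) = (251, 15);  251² − 280·15² = 1 ✓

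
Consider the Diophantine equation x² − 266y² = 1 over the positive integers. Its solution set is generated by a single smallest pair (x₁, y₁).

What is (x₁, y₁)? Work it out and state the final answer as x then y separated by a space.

[16; 3,4,3,32] for √266; ℓ=4 ⇒ convergent index 3
i=0: a=16 ⇒ p=16, q=1
i=1: a=3 ⇒ p=49, q=3
i=2: a=4 ⇒ p=212, q=13
i=3: a=3 ⇒ p=685, q=42
fundamental: x₁=685, y₁=42  (since 469225 − 266·1764 = 1)

685 42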